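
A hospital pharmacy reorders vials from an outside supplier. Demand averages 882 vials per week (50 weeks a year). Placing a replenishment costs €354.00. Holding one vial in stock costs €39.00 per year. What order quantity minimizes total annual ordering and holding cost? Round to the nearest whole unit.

Q* ≈ 895 vials

Annual demand D = 882 × 50 = 44,100.
EOQ = √(2DS / H) = √(2 × 44,100 × 354 / 39).
= √(31,222,800 / 39) = √800,584.6154 ≈ 894.754.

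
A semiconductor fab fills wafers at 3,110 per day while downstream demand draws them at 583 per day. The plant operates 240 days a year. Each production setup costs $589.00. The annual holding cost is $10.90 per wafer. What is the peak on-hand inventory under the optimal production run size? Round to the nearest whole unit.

Annual demand D = 583 × 240 = 139,920.
Production build-up factor (1 − d/p) = 1 − 583/3,110 = 0.8125.
Q* = √(2DS / (H(1 − d/p))) = √(2 × 139,920 × 589 / (10.9 × 0.8125)).
= √(164,825,760 / 8.8567) ≈ 4313.967.
Maximum inventory = Q*(1 − d/p) = 4313.967 × 0.8125 ≈ 3505.272.

I_max ≈ 3,505 wafers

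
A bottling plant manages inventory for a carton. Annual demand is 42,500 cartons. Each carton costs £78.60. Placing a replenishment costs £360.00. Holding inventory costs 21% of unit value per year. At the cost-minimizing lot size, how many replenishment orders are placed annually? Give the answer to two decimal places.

N ≈ 31.21 orders per year

Holding cost H = 0.21 × £78.60 = £16.5060 per unit per year.
The optimal lot size = √(2DS/H) = √(2 × 42,500 × 360 / 16.506) ≈ 1361.57.
Orders per year = D / Q* = 42,500 / 1361.57 ≈ 31.214.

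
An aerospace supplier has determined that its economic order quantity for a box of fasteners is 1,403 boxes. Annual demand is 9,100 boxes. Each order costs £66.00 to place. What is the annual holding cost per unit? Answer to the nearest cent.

H ≈ £0.61

Squaring Q* = √(2DS/H) gives Q*² = 2DS/H.
From Q* = √(2DS/H): H = 2DS / Q*² = 2 × 9,100 × 66 / 1,403² = 0.6102.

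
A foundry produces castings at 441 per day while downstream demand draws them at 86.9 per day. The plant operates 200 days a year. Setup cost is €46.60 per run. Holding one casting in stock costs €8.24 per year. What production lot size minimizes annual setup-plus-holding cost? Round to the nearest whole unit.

Annual demand D = 86.9 × 200 = 17,380.
Production build-up factor (1 − d/p) = 1 − 86.9/441 = 0.8029.
Q* = √(2DS / (H(1 − d/p))) = √(2 × 17,380 × 46.6 / (8.24 × 0.8029)).
= √(1,619,816 / 6.6163) ≈ 494.795.

Q* ≈ 495 castings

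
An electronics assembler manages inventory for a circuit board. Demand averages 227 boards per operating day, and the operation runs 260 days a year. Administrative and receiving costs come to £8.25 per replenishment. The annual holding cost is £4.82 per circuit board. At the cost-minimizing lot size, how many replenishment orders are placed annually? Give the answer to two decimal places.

Annual demand D = 227 × 260 = 59,020.
Q* = √(2DS/H) = √(2 × 59,020 × 8.25 / 4.82) ≈ 449.49.
Orders per year = D / Q* = 59,020 / 449.49 ≈ 131.305.

N ≈ 131.30 orders per year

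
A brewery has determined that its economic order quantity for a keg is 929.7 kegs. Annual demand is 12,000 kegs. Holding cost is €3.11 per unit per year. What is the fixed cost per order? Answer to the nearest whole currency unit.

S ≈ €112

Squaring Q* = √(2DS/H) gives Q*² = 2DS/H.
From Q* = √(2DS/H): S = Q*²H / (2D) = 929.7² × 3.11 / (2 × 12,000) = 112.0043.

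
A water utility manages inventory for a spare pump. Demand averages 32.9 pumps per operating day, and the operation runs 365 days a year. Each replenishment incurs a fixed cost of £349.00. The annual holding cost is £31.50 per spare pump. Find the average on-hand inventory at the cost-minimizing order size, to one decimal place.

Average inventory ≈ 257.9 pumps

Annual demand D = 32.9 × 365 = 12,008.5.
The optimal lot size = √(2DS/H) = √(2 × 12,008.5 × 349 / 31.5) ≈ 515.84.
Average inventory = Q*/2 ≈ 515.84 / 2 = 257.921.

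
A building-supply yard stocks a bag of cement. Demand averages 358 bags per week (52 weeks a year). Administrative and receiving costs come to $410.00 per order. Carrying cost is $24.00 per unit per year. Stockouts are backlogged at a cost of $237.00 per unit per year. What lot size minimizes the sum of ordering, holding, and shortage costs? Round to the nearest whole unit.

Annual demand D = 358 × 52 = 18,616.
With planned backorders, Q* = √(2DS/H) · √((H+B)/B).
√(2DS/H) = √(2 × 18,616 × 410 / 24) = 797.525.
√((H+B)/B) = √((24+237)/237) = 1.0494.
Q* ≈ 836.933.

Q* ≈ 837 bags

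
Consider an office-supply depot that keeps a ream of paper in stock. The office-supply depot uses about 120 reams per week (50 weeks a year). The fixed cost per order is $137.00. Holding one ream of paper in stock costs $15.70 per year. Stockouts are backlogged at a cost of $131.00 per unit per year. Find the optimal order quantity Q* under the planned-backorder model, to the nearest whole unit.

Annual demand D = 120 × 50 = 6,000.
With planned backorders, Q* = √(2DS/H) · √((H+B)/B).
√(2DS/H) = √(2 × 6,000 × 137 / 15.7) = 323.594.
√((H+B)/B) = √((15.7+131)/131) = 1.0582.
Q* ≈ 342.437.

Q* ≈ 342 reams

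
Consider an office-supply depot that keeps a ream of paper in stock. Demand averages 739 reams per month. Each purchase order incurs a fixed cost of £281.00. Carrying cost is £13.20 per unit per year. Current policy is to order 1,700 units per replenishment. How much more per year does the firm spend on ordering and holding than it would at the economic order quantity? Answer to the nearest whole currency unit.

Annual demand D = 739 × 12 = 8,868.
EOQ = √(2DS/H) = √(2 × 8,868 × 281 / 13.2) ≈ 614.46.
Cost at Q* = (D/Q*)S + (Q*/2)H = √(2DSH) ≈ £8,110.88.
Cost at Q = 1,700: (8,868/1,700)×281 + (1,700/2)×13.2 = £1,465.83 + £11,220.00 = £12,685.83.
Excess = £12,685.83 − £8,110.88 = £4,574.95.

Extra cost ≈ £4,575 per year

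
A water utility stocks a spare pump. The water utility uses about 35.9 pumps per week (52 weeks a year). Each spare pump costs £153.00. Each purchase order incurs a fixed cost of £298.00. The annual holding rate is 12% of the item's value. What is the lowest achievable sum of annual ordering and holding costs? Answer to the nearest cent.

TC* ≈ £4,519.69

Annual demand D = 35.9 × 52 = 1,866.8.
Holding cost H = 0.12 × £153.00 = £18.3600 per unit per year.
The optimal lot size = √(2DS/H) = √(2 × 1,866.8 × 298 / 18.36) ≈ 246.17.
At the optimum the two cost components are equal, so total cost = 2·(Q*/2)H = Q*·H.
Minimum total = √(2DSH) = √(2 × 1,866.8 × 298 × 18.36) ≈ 4519.687.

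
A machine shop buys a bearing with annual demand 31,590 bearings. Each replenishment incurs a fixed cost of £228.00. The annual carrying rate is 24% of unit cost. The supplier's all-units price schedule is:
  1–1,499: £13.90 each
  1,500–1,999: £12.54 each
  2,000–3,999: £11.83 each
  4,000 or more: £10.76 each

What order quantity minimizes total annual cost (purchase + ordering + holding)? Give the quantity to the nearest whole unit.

Holding cost per unit per year at price C is H = 0.24·C.
Candidates are each tier's EOQ (if it falls in that tier) and each price-break quantity.
Tier 1 (£13.90): EOQ = 2078.0 exceeds tier's upper bound 1499, so this tier is dominated.
Tier 2 (£12.54): EOQ = 2187.8 exceeds tier's upper bound 1999, so this tier is dominated.
EOQ at £11.83 = 2252.5 (feasible in tier 3): TC = 31,590×£11.83 + (31,590/2252.5)×228 + (2252.5/2)×0.24×£11.83 = £380,104.92.
EOQ at £10.76 = 2361.8 < 4000, so use break Q=4000: TC = 31,590×£10.76 + (31,590/4000.0)×228 + (4000.0/2)×0.24×£10.76 = £346,873.83.
Lowest total cost is £346,873.83 at Q = 4000.0.

Q* ≈ 4,000 bearings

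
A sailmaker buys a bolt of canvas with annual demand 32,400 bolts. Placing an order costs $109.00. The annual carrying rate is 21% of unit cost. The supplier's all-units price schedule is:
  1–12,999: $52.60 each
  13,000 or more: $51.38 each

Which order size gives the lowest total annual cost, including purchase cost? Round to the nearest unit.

Holding cost per unit per year at price C is H = 0.21·C.
Candidates are each tier's EOQ (if it falls in that tier) and each price-break quantity.
EOQ at $52.60 = 799.6 (feasible in tier 1): TC = 32,400×$52.60 + (32,400/799.6)×109 + (799.6/2)×0.21×$52.60 = $1,713,072.90.
EOQ at $51.38 = 809.1 < 13000, so use break Q=13000: TC = 32,400×$51.38 + (32,400/13000.0)×109 + (13000.0/2)×0.21×$51.38 = $1,735,117.36.
Lowest total cost is $1,713,072.90 at Q = 799.6.

Q* ≈ 800 bolts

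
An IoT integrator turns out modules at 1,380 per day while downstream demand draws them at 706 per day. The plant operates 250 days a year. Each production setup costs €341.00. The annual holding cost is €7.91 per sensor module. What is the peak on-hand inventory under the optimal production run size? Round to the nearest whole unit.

Annual demand D = 706 × 250 = 176,500.
Production build-up factor (1 − d/p) = 1 − 706/1,380 = 0.4884.
Q* = √(2DS / (H(1 − d/p))) = √(2 × 176,500 × 341 / (7.91 × 0.4884)).
= √(120,373,000 / 3.8633) ≈ 5581.949.
Maximum inventory = Q*(1 − d/p) = 5581.949 × 0.4884 ≈ 2726.256.

I_max ≈ 2,726 modules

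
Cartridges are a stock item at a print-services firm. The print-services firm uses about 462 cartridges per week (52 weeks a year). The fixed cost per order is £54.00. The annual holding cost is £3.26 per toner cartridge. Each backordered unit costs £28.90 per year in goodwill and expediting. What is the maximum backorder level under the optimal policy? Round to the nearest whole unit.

S* ≈ 95 cartridges

Annual demand D = 462 × 52 = 24,024.
With planned backorders, Q* = √(2DS/H) · √((H+B)/B).
√(2DS/H) = √(2 × 24,024 × 54 / 3.26) = 892.125.
√((H+B)/B) = √((3.26+28.9)/28.9) = 1.0549.
Q* ≈ 941.098.
S* = Q* · H/(H+B) = 941.098 × 3.26/32.16 ≈ 95.397.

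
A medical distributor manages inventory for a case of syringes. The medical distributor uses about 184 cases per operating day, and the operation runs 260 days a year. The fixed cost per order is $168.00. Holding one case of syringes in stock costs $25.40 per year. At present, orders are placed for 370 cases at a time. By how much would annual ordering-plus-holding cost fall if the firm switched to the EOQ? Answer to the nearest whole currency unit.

Annual demand D = 184 × 260 = 47,840.
EOQ = √(2DS/H) = √(2 × 47,840 × 168 / 25.4) ≈ 795.51.
Cost at Q* = (D/Q*)S + (Q*/2)H = √(2DSH) ≈ $20,206.08.
Cost at Q = 370: (47,840/370)×168 + (370/2)×25.4 = $21,721.95 + $4,699.00 = $26,420.95.
Excess = $26,420.95 − $20,206.08 = $6,214.87.

Extra cost ≈ $6,215 per year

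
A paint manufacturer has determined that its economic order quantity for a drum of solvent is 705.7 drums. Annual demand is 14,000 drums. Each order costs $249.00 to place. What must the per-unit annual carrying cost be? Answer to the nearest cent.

H ≈ $14.00

The basic EOQ model gives Q* = √(2DS/H); rearrange for the unknown.
From Q* = √(2DS/H): H = 2DS / Q*² = 2 × 14,000 × 249 / 705.7² = 13.9996.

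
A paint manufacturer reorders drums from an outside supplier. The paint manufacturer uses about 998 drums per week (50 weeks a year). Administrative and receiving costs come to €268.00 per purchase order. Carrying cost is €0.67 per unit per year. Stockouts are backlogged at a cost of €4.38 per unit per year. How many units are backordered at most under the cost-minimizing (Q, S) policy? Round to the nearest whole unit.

Annual demand D = 998 × 50 = 49,900.
With planned backorders, Q* = √(2DS/H) · √((H+B)/B).
√(2DS/H) = √(2 × 49,900 × 268 / 0.67) = 6318.228.
√((H+B)/B) = √((0.67+4.38)/4.38) = 1.0738.
Q* ≈ 6784.282.
S* = Q* · H/(H+B) = 6784.282 × 0.67/5.05 ≈ 900.093.

S* ≈ 900 drums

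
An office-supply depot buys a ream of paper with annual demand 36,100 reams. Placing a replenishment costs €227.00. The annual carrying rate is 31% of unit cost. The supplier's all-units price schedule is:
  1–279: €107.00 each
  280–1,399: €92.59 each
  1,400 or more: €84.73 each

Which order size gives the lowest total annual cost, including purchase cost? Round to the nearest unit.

Holding cost per unit per year at price C is H = 0.31·C.
For each price level, check whether its EOQ is feasible; otherwise the best quantity at that price is the breakpoint.
Tier 1 (€107.00): EOQ = 702.9 exceeds tier's upper bound 279, so this tier is dominated.
EOQ at €92.59 = 755.6 (feasible in tier 2): TC = 36,100×€92.59 + (36,100/755.6)×227 + (755.6/2)×0.31×€92.59 = €3,364,188.24.
EOQ at €84.73 = 789.9 < 1400, so use break Q=1400: TC = 36,100×€84.73 + (36,100/1400.0)×227 + (1400.0/2)×0.31×€84.73 = €3,082,992.77.
Lowest total cost is €3,082,992.77 at Q = 1400.0.

Q* ≈ 1,400 reams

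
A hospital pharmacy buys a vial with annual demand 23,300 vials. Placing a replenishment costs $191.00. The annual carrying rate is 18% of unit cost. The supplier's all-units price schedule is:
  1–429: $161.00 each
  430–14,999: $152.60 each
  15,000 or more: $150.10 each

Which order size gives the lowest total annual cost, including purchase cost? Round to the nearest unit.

Q* ≈ 569 vials

Holding cost per unit per year at price C is H = 0.18·C.
Evaluate total cost at each tier's feasible EOQ or, if the EOQ is below the tier, at the tier's minimum quantity.
Tier 1 ($161.00): EOQ = 554.2 exceeds tier's upper bound 429, so this tier is dominated.
EOQ at $152.60 = 569.2 (feasible in tier 2): TC = 23,300×$152.60 + (23,300/569.2)×191 + (569.2/2)×0.18×$152.60 = $3,571,215.91.
EOQ at $150.10 = 574.0 < 15000, so use break Q=15000: TC = 23,300×$150.10 + (23,300/15000.0)×191 + (15000.0/2)×0.18×$150.10 = $3,700,261.69.
Lowest total cost is $3,571,215.91 at Q = 569.2.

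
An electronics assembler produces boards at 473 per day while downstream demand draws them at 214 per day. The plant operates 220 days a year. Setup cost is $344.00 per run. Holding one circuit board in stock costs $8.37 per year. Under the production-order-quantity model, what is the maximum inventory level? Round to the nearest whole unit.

Annual demand D = 214 × 220 = 47,080.
Production build-up factor (1 − d/p) = 1 − 214/473 = 0.5476.
Q* = √(2DS / (H(1 − d/p))) = √(2 × 47,080 × 344 / (8.37 × 0.5476)).
= √(32,391,040 / 4.5832) ≈ 2658.462.
Maximum inventory = Q*(1 − d/p) = 2658.462 × 0.5476 ≈ 1455.690.

I_max ≈ 1,456 boards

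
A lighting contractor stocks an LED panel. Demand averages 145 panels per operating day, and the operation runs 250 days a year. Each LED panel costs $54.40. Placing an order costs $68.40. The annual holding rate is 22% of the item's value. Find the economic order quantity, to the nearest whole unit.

Annual demand D = 145 × 250 = 36,250.
Holding cost H = 0.22 × $54.40 = $11.9680 per unit per year.
EOQ = √(2DS / H) = √(2 × 36,250 × 68.4 / 11.968).
= √(4,959,000 / 11.968) = √414,354.9465 ≈ 643.704.

Q* ≈ 644 panels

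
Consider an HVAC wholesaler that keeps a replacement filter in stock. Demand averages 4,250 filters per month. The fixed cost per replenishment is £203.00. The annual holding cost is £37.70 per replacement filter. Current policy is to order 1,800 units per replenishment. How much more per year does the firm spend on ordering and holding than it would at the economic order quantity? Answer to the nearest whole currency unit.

Annual demand D = 4,250 × 12 = 51,000.
EOQ = √(2DS/H) = √(2 × 51,000 × 203 / 37.7) ≈ 741.10.
Cost at Q* = (D/Q*)S + (Q*/2)H = √(2DSH) ≈ £27,939.51.
Cost at Q = 1,800: (51,000/1,800)×203 + (1,800/2)×37.7 = £5,751.67 + £33,930.00 = £39,681.67.
Excess = £39,681.67 − £27,939.51 = £11,742.16.

Extra cost ≈ £11,742 per year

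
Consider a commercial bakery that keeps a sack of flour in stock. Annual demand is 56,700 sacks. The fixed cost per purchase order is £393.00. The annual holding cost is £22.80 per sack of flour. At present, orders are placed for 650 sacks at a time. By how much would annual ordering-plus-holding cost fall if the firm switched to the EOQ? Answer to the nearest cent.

EOQ = √(2DS/H) = √(2 × 56,700 × 393 / 22.8) ≈ 1398.09.
Cost at Q* = (D/Q*)S + (Q*/2)H = √(2DSH) ≈ £31,876.47.
Cost at Q = 650: (56,700/650)×393 + (650/2)×22.8 = £34,281.69 + £7,410.00 = £41,691.69.
Excess = £41,691.69 − £31,876.47 = £9,815.22.

Extra cost ≈ £9,815.22 per year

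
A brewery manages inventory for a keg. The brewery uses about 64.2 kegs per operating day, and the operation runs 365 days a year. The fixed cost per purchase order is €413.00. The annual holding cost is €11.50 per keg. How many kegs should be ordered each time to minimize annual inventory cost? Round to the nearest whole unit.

Annual demand D = 64.2 × 365 = 23,433.
EOQ = √(2DS / H) = √(2 × 23,433 × 413 / 11.5).
= √(19,355,658 / 11.5) = √1,683,100.6957 ≈ 1297.344.

Q* ≈ 1,297 kegs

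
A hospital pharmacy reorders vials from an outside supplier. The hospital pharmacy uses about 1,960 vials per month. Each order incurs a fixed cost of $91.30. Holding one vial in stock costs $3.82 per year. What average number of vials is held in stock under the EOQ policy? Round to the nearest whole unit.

Average inventory ≈ 530 vials

Annual demand D = 1,960 × 12 = 23,520.
The optimal lot size = √(2DS/H) = √(2 × 23,520 × 91.3 / 3.82) ≈ 1060.32.
Average inventory = Q*/2 ≈ 1060.32 / 2 = 530.161.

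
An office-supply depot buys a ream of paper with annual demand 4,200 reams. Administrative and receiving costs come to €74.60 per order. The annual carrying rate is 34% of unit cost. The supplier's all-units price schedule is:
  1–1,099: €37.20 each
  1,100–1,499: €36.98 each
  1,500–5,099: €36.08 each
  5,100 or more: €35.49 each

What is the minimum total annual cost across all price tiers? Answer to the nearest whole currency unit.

Holding cost per unit per year at price C is H = 0.34·C.
Candidates are each tier's EOQ (if it falls in that tier) and each price-break quantity.
EOQ at €37.20 = 222.6 (feasible in tier 1): TC = 4,200×€37.20 + (4,200/222.6)×74.6 + (222.6/2)×0.34×€37.20 = €159,055.27.
EOQ at €36.98 = 223.2 < 1100, so use break Q=1100: TC = 4,200×€36.98 + (4,200/1100.0)×74.6 + (1100.0/2)×0.34×€36.98 = €162,516.10.
EOQ at €36.08 = 226.0 < 1500, so use break Q=1500: TC = 4,200×€36.08 + (4,200/1500.0)×74.6 + (1500.0/2)×0.34×€36.08 = €160,945.28.
EOQ at €35.49 = 227.9 < 5100, so use break Q=5100: TC = 4,200×€35.49 + (4,200/5100.0)×74.6 + (5100.0/2)×0.34×€35.49 = €179,889.27.
Lowest total cost among the candidates is at Q = 222.6.

TC* ≈ €159,055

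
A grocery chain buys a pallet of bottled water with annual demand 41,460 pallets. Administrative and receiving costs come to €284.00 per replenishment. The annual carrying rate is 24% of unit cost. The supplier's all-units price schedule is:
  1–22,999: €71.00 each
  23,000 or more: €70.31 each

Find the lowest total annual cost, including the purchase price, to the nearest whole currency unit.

Holding cost per unit per year at price C is H = 0.24·C.
Evaluate total cost at each tier's feasible EOQ or, if the EOQ is below the tier, at the tier's minimum quantity.
EOQ at €71.00 = 1175.6 (feasible in tier 1): TC = 41,460×€71.00 + (41,460/1175.6)×284 + (1175.6/2)×0.24×€71.00 = €2,963,691.97.
EOQ at €70.31 = 1181.3 < 23000, so use break Q=23000: TC = 41,460×€70.31 + (41,460/23000.0)×284 + (23000.0/2)×0.24×€70.31 = €3,109,620.14.
Lowest total cost among the candidates is at Q = 1175.6.

TC* ≈ €2,963,692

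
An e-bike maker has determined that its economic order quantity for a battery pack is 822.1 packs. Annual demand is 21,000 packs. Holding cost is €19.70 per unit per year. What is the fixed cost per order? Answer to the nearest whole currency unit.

Squaring Q* = √(2DS/H) gives Q*² = 2DS/H.
From Q* = √(2DS/H): S = Q*²H / (2D) = 822.1² × 19.7 / (2 × 21,000) = 317.0051.

S ≈ €317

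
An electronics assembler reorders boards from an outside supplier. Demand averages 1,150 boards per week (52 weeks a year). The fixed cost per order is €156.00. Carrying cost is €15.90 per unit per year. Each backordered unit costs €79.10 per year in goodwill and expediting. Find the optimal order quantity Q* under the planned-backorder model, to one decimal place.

Annual demand D = 1,150 × 52 = 59,800.
With planned backorders, Q* = √(2DS/H) · √((H+B)/B).
√(2DS/H) = √(2 × 59,800 × 156 / 15.9) = 1083.252.
√((H+B)/B) = √((15.9+79.1)/79.1) = 1.0959.
Q* ≈ 1187.143.

Q* ≈ 1,187.1 boards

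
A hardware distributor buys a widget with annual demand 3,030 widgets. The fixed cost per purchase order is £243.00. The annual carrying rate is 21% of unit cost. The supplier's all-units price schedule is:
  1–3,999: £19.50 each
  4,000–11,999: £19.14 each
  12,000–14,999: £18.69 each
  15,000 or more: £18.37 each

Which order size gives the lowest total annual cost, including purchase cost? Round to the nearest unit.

Q* ≈ 600 widgets

Holding cost per unit per year at price C is H = 0.21·C.
Candidates are each tier's EOQ (if it falls in that tier) and each price-break quantity.
EOQ at £19.50 = 599.7 (feasible in tier 1): TC = 3,030×£19.50 + (3,030/599.7)×243 + (599.7/2)×0.21×£19.50 = £61,540.65.
EOQ at £19.14 = 605.3 < 4000, so use break Q=4000: TC = 3,030×£19.14 + (3,030/4000.0)×243 + (4000.0/2)×0.21×£19.14 = £66,217.07.
EOQ at £18.69 = 612.5 < 12000, so use break Q=12000: TC = 3,030×£18.69 + (3,030/12000.0)×243 + (12000.0/2)×0.21×£18.69 = £80,241.46.
EOQ at £18.37 = 617.8 < 15000, so use break Q=15000: TC = 3,030×£18.37 + (3,030/15000.0)×243 + (15000.0/2)×0.21×£18.37 = £84,642.94.
Lowest total cost is £61,540.65 at Q = 599.7.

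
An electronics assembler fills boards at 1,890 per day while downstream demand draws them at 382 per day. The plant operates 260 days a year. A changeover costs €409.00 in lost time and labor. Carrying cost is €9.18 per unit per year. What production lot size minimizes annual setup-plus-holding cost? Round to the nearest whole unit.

Q* ≈ 3,330 boards

Annual demand D = 382 × 260 = 99,320.
Production build-up factor (1 − d/p) = 1 − 382/1,890 = 0.7979.
Q* = √(2DS / (H(1 − d/p))) = √(2 × 99,320 × 409 / (9.18 × 0.7979)).
= √(81,243,760 / 7.3246) ≈ 3330.458.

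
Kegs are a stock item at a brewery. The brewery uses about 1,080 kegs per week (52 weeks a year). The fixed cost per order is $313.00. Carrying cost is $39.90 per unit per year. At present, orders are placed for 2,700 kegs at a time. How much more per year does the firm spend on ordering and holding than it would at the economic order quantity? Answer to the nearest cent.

Extra cost ≈ $22,922.35 per year

Annual demand D = 1,080 × 52 = 56,160.
EOQ = √(2DS/H) = √(2 × 56,160 × 313 / 39.9) ≈ 938.67.
Cost at Q* = (D/Q*)S + (Q*/2)H = √(2DSH) ≈ $37,453.05.
Cost at Q = 2,700: (56,160/2,700)×313 + (2,700/2)×39.9 = $6,510.40 + $53,865.00 = $60,375.40.
Excess = $60,375.40 − $37,453.05 = $22,922.35.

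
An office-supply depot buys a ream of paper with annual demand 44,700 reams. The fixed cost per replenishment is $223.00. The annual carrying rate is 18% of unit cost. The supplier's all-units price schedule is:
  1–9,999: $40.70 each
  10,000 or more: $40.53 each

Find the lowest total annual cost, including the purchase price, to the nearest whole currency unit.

Holding cost per unit per year at price C is H = 0.18·C.
Candidates are each tier's EOQ (if it falls in that tier) and each price-break quantity.
EOQ at $40.70 = 1649.6 (feasible in tier 1): TC = 44,700×$40.70 + (44,700/1649.6)×223 + (1649.6/2)×0.18×$40.70 = $1,831,375.22.
EOQ at $40.53 = 1653.1 < 10000, so use break Q=10000: TC = 44,700×$40.53 + (44,700/10000.0)×223 + (10000.0/2)×0.18×$40.53 = $1,849,164.81.
Lowest total cost among the candidates is at Q = 1649.6.

TC* ≈ $1,831,375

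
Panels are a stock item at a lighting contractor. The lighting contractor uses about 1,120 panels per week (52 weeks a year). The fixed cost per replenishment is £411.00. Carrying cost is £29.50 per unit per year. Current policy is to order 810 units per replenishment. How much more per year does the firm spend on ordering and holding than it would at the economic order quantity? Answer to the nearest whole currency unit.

Extra cost ≈ £3,919 per year

Annual demand D = 1,120 × 52 = 58,240.
EOQ = √(2DS/H) = √(2 × 58,240 × 411 / 29.5) ≈ 1273.90.
Cost at Q* = (D/Q*)S + (Q*/2)H = √(2DSH) ≈ £37,580.07.
Cost at Q = 810: (58,240/810)×411 + (810/2)×29.5 = £29,551.41 + £11,947.50 = £41,498.91.
Excess = £41,498.91 − £37,580.07 = £3,918.84.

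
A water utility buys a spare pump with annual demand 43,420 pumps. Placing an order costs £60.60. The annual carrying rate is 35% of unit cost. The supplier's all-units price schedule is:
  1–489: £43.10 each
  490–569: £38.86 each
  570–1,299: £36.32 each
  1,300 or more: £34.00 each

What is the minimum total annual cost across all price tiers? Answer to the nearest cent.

TC* ≈ £1,486,039.04

Holding cost per unit per year at price C is H = 0.35·C.
Evaluate total cost at each tier's feasible EOQ or, if the EOQ is below the tier, at the tier's minimum quantity.
Tier 1 (£43.10): EOQ = 590.6 exceeds tier's upper bound 489, so this tier is dominated.
Tier 2 (£38.86): EOQ = 622.0 exceeds tier's upper bound 569, so this tier is dominated.
EOQ at £36.32 = 643.4 (feasible in tier 3): TC = 43,420×£36.32 + (43,420/643.4)×60.6 + (643.4/2)×0.35×£36.32 = £1,585,193.46.
EOQ at £34.00 = 665.0 < 1300, so use break Q=1300: TC = 43,420×£34.00 + (43,420/1300.0)×60.6 + (1300.0/2)×0.35×£34.00 = £1,486,039.04.
Lowest total cost among the candidates is at Q = 1300.0.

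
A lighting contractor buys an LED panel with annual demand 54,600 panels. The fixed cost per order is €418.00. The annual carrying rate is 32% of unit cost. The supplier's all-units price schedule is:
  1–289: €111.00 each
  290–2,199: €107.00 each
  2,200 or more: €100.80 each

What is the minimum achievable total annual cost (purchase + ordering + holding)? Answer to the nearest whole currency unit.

Holding cost per unit per year at price C is H = 0.32·C.
Evaluate total cost at each tier's feasible EOQ or, if the EOQ is below the tier, at the tier's minimum quantity.
Tier 1 (€111.00): EOQ = 1133.6 exceeds tier's upper bound 289, so this tier is dominated.
EOQ at €107.00 = 1154.6 (feasible in tier 2): TC = 54,600×€107.00 + (54,600/1154.6)×418 + (1154.6/2)×0.32×€107.00 = €5,881,733.60.
EOQ at €100.80 = 1189.6 < 2200, so use break Q=2200: TC = 54,600×€100.80 + (54,600/2200.0)×418 + (2200.0/2)×0.32×€100.80 = €5,549,535.60.
Lowest total cost among the candidates is at Q = 2200.0.

TC* ≈ €5,549,536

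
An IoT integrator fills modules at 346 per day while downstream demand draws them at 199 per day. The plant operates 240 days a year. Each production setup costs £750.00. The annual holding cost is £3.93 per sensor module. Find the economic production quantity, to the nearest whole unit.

Q* ≈ 6,550 modules

Annual demand D = 199 × 240 = 47,760.
Production build-up factor (1 − d/p) = 1 − 199/346 = 0.4249.
Q* = √(2DS / (H(1 − d/p))) = √(2 × 47,760 × 750 / (3.93 × 0.4249)).
= √(71,640,000 / 1.6697) ≈ 6550.296.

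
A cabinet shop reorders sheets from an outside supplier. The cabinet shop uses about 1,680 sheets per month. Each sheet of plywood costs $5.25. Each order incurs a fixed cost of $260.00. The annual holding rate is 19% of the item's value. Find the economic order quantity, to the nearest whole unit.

Q* ≈ 3,242 sheets

Annual demand D = 1,680 × 12 = 20,160.
Holding cost H = 0.19 × $5.25 = $0.9975 per unit per year.
EOQ = √(2DS / H) = √(2 × 20,160 × 260 / 0.9975).
= √(10,483,200 / 0.9975) = √10,509,473.6842 ≈ 3241.832.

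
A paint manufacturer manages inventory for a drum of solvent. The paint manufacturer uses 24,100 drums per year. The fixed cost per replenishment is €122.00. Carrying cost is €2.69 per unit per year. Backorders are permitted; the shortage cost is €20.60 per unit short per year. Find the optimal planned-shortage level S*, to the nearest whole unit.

S* ≈ 182 drums

With planned backorders, Q* = √(2DS/H) · √((H+B)/B).
√(2DS/H) = √(2 × 24,100 × 122 / 2.69) = 1478.520.
√((H+B)/B) = √((2.69+20.6)/20.6) = 1.0633.
Q* ≈ 1572.094.
S* = Q* · H/(H+B) = 1572.094 × 2.69/23.29 ≈ 181.577.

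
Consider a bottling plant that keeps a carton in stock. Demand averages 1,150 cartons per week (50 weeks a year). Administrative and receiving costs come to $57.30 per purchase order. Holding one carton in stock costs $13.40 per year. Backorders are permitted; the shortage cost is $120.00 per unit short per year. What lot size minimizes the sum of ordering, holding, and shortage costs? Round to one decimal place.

Q* ≈ 739.4 cartons

Annual demand D = 1,150 × 50 = 57,500.
With planned backorders, Q* = √(2DS/H) · √((H+B)/B).
√(2DS/H) = √(2 × 57,500 × 57.3 / 13.4) = 701.252.
√((H+B)/B) = √((13.4+120)/120) = 1.0544.
Q* ≈ 739.369.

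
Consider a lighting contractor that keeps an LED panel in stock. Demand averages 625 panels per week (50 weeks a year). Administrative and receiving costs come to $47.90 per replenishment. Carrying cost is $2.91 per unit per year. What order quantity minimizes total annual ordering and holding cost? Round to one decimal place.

Q* ≈ 1,014.3 panels

Annual demand D = 625 × 50 = 31,250.
EOQ = √(2DS / H) = √(2 × 31,250 × 47.9 / 2.91).
= √(2,993,750 / 2.91) = √1,028,780.0687 ≈ 1014.288.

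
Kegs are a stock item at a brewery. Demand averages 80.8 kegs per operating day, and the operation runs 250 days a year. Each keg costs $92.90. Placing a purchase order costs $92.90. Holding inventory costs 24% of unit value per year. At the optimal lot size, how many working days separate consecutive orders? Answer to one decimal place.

T ≈ 5.1 days

Annual demand D = 80.8 × 250 = 20,200.
Holding cost H = 0.24 × $92.90 = $22.2960 per unit per year.
Q* = √(2DS/H) = √(2 × 20,200 × 92.9 / 22.296) ≈ 410.28.
Cycle time = Q*/D × 250 = 410.28 / 20,200 × 250 ≈ 5.078 days.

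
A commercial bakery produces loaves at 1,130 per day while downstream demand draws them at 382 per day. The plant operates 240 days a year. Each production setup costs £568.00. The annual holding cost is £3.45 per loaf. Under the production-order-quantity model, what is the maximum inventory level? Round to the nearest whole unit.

I_max ≈ 4,470 loaves

Annual demand D = 382 × 240 = 91,680.
Production build-up factor (1 − d/p) = 1 − 382/1,130 = 0.6619.
Q* = √(2DS / (H(1 − d/p))) = √(2 × 91,680 × 568 / (3.45 × 0.6619)).
= √(104,148,480 / 2.2837) ≈ 6753.134.
Maximum inventory = Q*(1 − d/p) = 6753.134 × 0.6619 ≈ 4470.216.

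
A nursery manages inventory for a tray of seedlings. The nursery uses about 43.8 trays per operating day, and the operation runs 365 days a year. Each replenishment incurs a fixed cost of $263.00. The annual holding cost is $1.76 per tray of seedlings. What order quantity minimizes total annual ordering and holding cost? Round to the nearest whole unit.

Annual demand D = 43.8 × 365 = 15,987.
EOQ = √(2DS / H) = √(2 × 15,987 × 263 / 1.76).
= √(8,409,162 / 1.76) = √4,777,932.9545 ≈ 2185.848.

Q* ≈ 2,186 trays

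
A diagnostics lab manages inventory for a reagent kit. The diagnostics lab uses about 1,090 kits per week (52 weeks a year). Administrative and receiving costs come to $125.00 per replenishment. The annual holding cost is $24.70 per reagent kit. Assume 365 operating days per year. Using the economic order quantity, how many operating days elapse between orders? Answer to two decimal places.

Annual demand D = 1,090 × 52 = 56,680.
Q* = √(2DS/H) = √(2 × 56,680 × 125 / 24.7) ≈ 757.42.
Cycle time = Q*/D × 365 = 757.42 / 56,680 × 365 ≈ 4.878 days.

T ≈ 4.88 days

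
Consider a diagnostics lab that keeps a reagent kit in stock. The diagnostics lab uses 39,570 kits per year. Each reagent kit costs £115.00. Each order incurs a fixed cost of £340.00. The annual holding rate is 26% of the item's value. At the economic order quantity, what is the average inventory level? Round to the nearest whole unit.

Holding cost H = 0.26 × £115.00 = £29.9000 per unit per year.
EOQ = √(2DS/H) = √(2 × 39,570 × 340 / 29.9) ≈ 948.64.
Average inventory = Q*/2 ≈ 948.64 / 2 = 474.320.

Average inventory ≈ 474 kits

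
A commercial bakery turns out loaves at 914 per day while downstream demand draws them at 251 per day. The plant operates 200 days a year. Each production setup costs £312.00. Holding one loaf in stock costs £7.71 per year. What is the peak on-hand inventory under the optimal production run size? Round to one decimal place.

I_max ≈ 1,716.7 loaves

Annual demand D = 251 × 200 = 50,200.
Production build-up factor (1 − d/p) = 1 − 251/914 = 0.7254.
Q* = √(2DS / (H(1 − d/p))) = √(2 × 50,200 × 312 / (7.71 × 0.7254)).
= √(31,324,800 / 5.5927) ≈ 2366.646.
Maximum inventory = Q*(1 − d/p) = 2366.646 × 0.7254 ≈ 1716.725.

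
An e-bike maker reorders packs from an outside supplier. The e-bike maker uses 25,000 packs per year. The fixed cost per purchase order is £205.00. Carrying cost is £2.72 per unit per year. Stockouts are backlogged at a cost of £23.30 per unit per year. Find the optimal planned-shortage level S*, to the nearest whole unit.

S* ≈ 214 packs

With planned backorders, Q* = √(2DS/H) · √((H+B)/B).
√(2DS/H) = √(2 × 25,000 × 205 / 2.72) = 1941.232.
√((H+B)/B) = √((2.72+23.3)/23.3) = 1.0568.
Q* ≈ 2051.413.
S* = Q* · H/(H+B) = 2051.413 × 2.72/26.02 ≈ 214.444.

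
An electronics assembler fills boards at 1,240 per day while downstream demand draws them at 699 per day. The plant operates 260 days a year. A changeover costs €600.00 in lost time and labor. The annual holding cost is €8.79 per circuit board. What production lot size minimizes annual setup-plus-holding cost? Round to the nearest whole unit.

Q* ≈ 7,541 boards

Annual demand D = 699 × 260 = 181,740.
Production build-up factor (1 − d/p) = 1 − 699/1,240 = 0.4363.
Q* = √(2DS / (H(1 − d/p))) = √(2 × 181,740 × 600 / (8.79 × 0.4363)).
= √(218,088,000 / 3.835) ≈ 7541.082.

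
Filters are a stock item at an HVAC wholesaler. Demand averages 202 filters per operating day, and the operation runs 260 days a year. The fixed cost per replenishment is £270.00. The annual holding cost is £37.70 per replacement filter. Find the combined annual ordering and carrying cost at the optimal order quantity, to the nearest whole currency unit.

TC* ≈ £32,699

Annual demand D = 202 × 260 = 52,520.
The optimal lot size = √(2DS/H) = √(2 × 52,520 × 270 / 37.7) ≈ 867.34.
At Q*, ordering cost (D/Q*)S equals holding cost (Q*/2)H, each = √(DSH/2).
Minimum total = √(2DSH) = √(2 × 52,520 × 270 × 37.7) ≈ 32698.657.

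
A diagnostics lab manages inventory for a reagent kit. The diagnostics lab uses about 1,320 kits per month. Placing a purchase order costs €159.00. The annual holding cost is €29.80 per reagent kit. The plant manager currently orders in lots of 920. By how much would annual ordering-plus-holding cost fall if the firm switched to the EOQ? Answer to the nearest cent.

Annual demand D = 1,320 × 12 = 15,840.
EOQ = √(2DS/H) = √(2 × 15,840 × 159 / 29.8) ≈ 411.13.
Cost at Q* = (D/Q*)S + (Q*/2)H = √(2DSH) ≈ €12,251.78.
Cost at Q = 920: (15,840/920)×159 + (920/2)×29.8 = €2,737.57 + €13,708.00 = €16,445.57.
Excess = €16,445.57 − €12,251.78 = €4,193.78.

Extra cost ≈ €4,193.78 per year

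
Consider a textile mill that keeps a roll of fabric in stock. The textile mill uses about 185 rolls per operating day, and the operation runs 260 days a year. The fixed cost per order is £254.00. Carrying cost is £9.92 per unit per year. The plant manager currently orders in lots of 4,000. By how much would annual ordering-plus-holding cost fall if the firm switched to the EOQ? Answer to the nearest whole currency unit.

Extra cost ≈ £7,325 per year

Annual demand D = 185 × 260 = 48,100.
EOQ = √(2DS/H) = √(2 × 48,100 × 254 / 9.92) ≈ 1569.45.
Cost at Q* = (D/Q*)S + (Q*/2)H = √(2DSH) ≈ £15,568.98.
Cost at Q = 4,000: (48,100/4,000)×254 + (4,000/2)×9.92 = £3,054.35 + £19,840.00 = £22,894.35.
Excess = £22,894.35 − £15,568.98 = £7,325.37.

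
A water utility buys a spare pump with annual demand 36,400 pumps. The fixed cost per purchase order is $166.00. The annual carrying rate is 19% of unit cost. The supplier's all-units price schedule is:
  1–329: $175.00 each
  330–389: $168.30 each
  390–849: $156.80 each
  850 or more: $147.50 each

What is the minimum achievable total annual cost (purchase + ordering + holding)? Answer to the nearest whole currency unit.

TC* ≈ $5,388,019

Holding cost per unit per year at price C is H = 0.19·C.
For each price level, check whether its EOQ is feasible; otherwise the best quantity at that price is the breakpoint.
Tier 1 ($175.00): EOQ = 602.9 exceeds tier's upper bound 329, so this tier is dominated.
Tier 2 ($168.30): EOQ = 614.8 exceeds tier's upper bound 389, so this tier is dominated.
EOQ at $156.80 = 636.9 (feasible in tier 3): TC = 36,400×$156.80 + (36,400/636.9)×166 + (636.9/2)×0.19×$156.80 = $5,726,494.47.
EOQ at $147.50 = 656.7 < 850, so use break Q=850: TC = 36,400×$147.50 + (36,400/850.0)×166 + (850.0/2)×0.19×$147.50 = $5,388,019.33.
Lowest total cost among the candidates is at Q = 850.0.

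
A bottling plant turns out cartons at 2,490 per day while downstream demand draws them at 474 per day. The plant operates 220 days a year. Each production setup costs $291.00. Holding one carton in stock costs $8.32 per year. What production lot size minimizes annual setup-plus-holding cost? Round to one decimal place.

Q* ≈ 3,001.6 cartons

Annual demand D = 474 × 220 = 104,280.
Production build-up factor (1 − d/p) = 1 − 474/2,490 = 0.8096.
Q* = √(2DS / (H(1 − d/p))) = √(2 × 104,280 × 291 / (8.32 × 0.8096)).
= √(60,690,960 / 6.7362) ≈ 3001.613.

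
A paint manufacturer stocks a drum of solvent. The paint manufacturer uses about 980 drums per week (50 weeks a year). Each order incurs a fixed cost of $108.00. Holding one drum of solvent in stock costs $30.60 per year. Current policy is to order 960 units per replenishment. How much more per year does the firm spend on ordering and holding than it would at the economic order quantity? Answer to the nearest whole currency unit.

Extra cost ≈ $2,204 per year

Annual demand D = 980 × 50 = 49,000.
EOQ = √(2DS/H) = √(2 × 49,000 × 108 / 30.6) ≈ 588.12.
Cost at Q* = (D/Q*)S + (Q*/2)H = √(2DSH) ≈ $17,996.40.
Cost at Q = 960: (49,000/960)×108 + (960/2)×30.6 = $5,512.50 + $14,688.00 = $20,200.50.
Excess = $20,200.50 − $17,996.40 = $2,204.10.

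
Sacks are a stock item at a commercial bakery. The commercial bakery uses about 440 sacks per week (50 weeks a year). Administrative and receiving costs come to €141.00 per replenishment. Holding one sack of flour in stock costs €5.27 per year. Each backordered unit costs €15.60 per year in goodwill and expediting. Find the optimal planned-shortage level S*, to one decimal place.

S* ≈ 316.9 sacks

Annual demand D = 440 × 50 = 22,000.
With planned backorders, Q* = √(2DS/H) · √((H+B)/B).
√(2DS/H) = √(2 × 22,000 × 141 / 5.27) = 1085.002.
√((H+B)/B) = √((5.27+15.6)/15.6) = 1.1566.
Q* ≈ 1254.959.
S* = Q* · H/(H+B) = 1254.959 × 5.27/20.87 ≈ 316.897.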